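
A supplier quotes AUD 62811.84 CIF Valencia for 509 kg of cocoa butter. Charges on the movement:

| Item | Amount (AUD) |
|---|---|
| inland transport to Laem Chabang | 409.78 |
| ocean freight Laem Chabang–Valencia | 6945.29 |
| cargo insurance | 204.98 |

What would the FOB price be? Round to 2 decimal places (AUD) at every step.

FOB price: AUD 55661.57

Not relevant to the conversion: inland to port — on the seller under both CIF and FOB; already in the CIF price and stays in the FOB price.
From CIF to FOB, the seller no longer bears: freight, insurance.
FOB price = 62811.84 − 6945.29 − 204.98 = 55661.57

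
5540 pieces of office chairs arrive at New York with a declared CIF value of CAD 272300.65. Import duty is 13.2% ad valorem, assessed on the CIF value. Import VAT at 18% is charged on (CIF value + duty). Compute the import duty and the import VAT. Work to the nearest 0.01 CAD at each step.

Import duty = 272300.65 × 13.2% = 35943.69
VAT base = CIF + duty = 272300.65 + 35943.69 = 308244.34
Import VAT = 308244.34 × 18% = 55483.98

Import duty: CAD 35943.69; import VAT: CAD 55483.98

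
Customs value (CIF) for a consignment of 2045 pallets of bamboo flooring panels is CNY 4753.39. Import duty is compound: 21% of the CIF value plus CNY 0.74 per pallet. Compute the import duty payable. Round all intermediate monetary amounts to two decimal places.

Import duty: CNY 2511.51

Ad valorem component: 4753.39 × 21% = 998.21
Specific component: 2045 × 0.74 = 1513.30
Import duty = 998.21 + 1513.30 = 2511.51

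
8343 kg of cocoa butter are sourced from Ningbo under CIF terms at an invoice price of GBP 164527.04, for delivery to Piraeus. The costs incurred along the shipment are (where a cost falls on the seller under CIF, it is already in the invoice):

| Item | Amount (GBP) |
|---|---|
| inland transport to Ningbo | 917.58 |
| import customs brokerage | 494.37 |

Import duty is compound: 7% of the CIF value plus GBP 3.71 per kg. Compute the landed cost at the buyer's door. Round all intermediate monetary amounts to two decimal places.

CIF: the seller pays costs through ocean freight and marine insurance to the destination port.
Already in the invoice (seller's account under CIF): inland to port — exclude.
The CIF price already equals the CIF value: 164527.04
Ad valorem component: 164527.04 × 7% = 11516.89
Specific component: 8343 × 3.71 = 30952.53
Import duty = 11516.89 + 30952.53 = 42469.42
Buyer bears: brokerage 494.37 + duty 42469.42 = 42963.79
Landed cost = invoice 164527.04 + 42963.79 = 207490.83

Total landed cost: GBP 207490.83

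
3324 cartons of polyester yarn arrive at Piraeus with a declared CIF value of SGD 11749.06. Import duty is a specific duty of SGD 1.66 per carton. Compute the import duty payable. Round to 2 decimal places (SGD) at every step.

Import duty = 3324 × 1.66 = 5517.84

Import duty: SGD 5517.84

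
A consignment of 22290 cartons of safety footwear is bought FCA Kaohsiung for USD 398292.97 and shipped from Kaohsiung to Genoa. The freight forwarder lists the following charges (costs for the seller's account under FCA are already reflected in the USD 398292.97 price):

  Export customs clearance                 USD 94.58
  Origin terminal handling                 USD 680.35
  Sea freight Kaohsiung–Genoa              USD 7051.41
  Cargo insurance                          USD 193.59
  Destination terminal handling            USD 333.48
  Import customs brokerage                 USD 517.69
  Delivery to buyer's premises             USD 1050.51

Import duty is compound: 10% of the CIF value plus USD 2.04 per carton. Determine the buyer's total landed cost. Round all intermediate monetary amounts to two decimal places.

FCA: the seller delivers export-cleared goods to the carrier; the buyer bears costs from that point.
Already in the invoice (seller's account under FCA): export clearance — exclude.
CIF value = FCA price + origin terminal + freight + insurance = 398292.97 + 680.35 + 7051.41 + 193.59 = 406218.32
Ad valorem component: 406218.32 × 10% = 40621.83
Specific component: 22290 × 2.04 = 45471.60
Import duty = 40621.83 + 45471.60 = 86093.43
Buyer bears: origin terminal 680.35 + freight 7051.41 + insurance 193.59 + destination terminal 333.48 + brokerage 517.69 + delivery 1050.51 + duty 86093.43 = 95920.46
Landed cost = invoice 398292.97 + 95920.46 = 494213.43

Total landed cost: USD 494213.43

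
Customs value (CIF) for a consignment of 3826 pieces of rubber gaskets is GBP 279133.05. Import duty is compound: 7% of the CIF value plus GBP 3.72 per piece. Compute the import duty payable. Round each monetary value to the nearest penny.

Import duty: GBP 33772.03

Ad valorem component: 279133.05 × 7% = 19539.31
Specific component: 3826 × 3.72 = 14232.72
Import duty = 19539.31 + 14232.72 = 33772.03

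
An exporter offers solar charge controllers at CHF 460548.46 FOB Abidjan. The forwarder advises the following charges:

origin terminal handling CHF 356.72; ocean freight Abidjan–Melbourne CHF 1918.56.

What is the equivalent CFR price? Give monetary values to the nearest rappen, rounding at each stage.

CFR price: CHF 462467.02

Not relevant to the conversion: origin terminal — on the seller under both FOB and CFR; already in the FOB price and stays in the CFR price.
From FOB to CFR, the seller additionally bears: freight.
CFR price = 460548.46 + 1918.56 = 462467.02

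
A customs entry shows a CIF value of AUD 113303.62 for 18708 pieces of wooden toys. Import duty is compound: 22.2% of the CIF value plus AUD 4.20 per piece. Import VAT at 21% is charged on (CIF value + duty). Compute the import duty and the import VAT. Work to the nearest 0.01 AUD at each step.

Ad valorem component: 113303.62 × 22.2% = 25153.40
Specific component: 18708 × 4.20 = 78573.60
Import duty = 25153.40 + 78573.60 = 103727.00
VAT base = CIF + duty = 113303.62 + 103727.00 = 217030.62
Import VAT = 217030.62 × 21% = 45576.43

Import duty: AUD 103727.00; import VAT: AUD 45576.43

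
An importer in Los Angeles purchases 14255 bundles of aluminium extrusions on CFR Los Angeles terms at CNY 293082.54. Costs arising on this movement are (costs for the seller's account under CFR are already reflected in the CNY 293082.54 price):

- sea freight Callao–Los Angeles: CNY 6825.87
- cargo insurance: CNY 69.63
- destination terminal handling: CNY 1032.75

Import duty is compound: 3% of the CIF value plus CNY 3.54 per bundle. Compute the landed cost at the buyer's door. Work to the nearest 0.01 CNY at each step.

Total landed cost: CNY 353442.19

CFR: the seller pays costs through ocean freight to the destination port, but not insurance.
Already in the invoice (seller's account under CFR): freight — exclude.
CIF value = CFR price + insurance = 293082.54 + 69.63 = 293152.17
Ad valorem component: 293152.17 × 3% = 8794.57
Specific component: 14255 × 3.54 = 50462.70
Import duty = 8794.57 + 50462.70 = 59257.27
Buyer bears: insurance 69.63 + destination terminal 1032.75 + duty 59257.27 = 60359.65
Landed cost = invoice 293082.54 + 60359.65 = 353442.19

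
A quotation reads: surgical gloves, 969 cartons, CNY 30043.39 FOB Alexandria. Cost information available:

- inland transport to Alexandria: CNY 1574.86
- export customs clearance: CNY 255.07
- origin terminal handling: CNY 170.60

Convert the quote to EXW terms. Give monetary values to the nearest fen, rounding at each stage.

From FOB to EXW, the seller no longer bears: inland to port, export clearance, origin terminal.
EXW price = 30043.39 − 1574.86 − 255.07 − 170.60 = 28042.86

EXW price: CNY 28042.86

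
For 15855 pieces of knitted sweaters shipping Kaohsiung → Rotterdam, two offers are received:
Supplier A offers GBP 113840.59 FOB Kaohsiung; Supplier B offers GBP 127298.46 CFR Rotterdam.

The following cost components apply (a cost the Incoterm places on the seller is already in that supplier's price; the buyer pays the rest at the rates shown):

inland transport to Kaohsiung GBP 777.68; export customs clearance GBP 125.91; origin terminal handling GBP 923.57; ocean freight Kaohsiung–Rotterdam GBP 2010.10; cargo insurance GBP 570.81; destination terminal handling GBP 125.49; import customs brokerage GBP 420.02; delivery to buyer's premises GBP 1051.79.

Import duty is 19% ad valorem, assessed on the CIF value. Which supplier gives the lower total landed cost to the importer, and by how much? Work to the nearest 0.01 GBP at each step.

Supplier A is cheaper by GBP 13622.84

Supplier A (FOB):
CIF value = FOB price + freight + insurance = 113840.59 + 2010.10 + 570.81 = 116421.50
Import duty = 116421.50 × 19% = 22120.09
Buyer bears (A): 2010.10 + 570.81 + 125.49 + 420.02 + 1051.79 = 4178.21
Landed cost (A) = invoice 113840.59 + 4178.21 + duty 22120.09 = 140138.89
Supplier B (CFR):
CIF value = CFR price + insurance = 127298.46 + 570.81 = 127869.27
Import duty = 127869.27 × 19% = 24295.16
Buyer bears (B): 570.81 + 125.49 + 420.02 + 1051.79 = 2168.11
Landed cost (B) = invoice 127298.46 + 2168.11 + duty 24295.16 = 153761.73
Difference = |140138.89 − 153761.73| = 13622.84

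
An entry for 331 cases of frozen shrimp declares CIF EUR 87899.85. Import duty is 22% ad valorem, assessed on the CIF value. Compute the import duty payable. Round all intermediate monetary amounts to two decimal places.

Import duty = 87899.85 × 22% = 19337.97

Import duty: EUR 19337.97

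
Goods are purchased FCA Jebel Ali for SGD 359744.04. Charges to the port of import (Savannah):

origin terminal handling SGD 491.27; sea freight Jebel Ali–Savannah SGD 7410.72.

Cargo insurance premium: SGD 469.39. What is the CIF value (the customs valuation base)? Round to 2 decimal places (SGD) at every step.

CIF = FCA price + pre-shipment costs + freight + insurance
CIF = 359744.04 + 491.27 + 7410.72 + 469.39 = 368115.42

CIF value: SGD 368115.42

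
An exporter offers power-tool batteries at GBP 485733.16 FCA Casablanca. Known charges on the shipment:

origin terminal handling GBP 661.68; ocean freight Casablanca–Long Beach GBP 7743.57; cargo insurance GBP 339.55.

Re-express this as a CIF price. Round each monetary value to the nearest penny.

CIF price: GBP 494477.96

From FCA to CIF, the seller additionally bears: origin terminal, freight, insurance.
CIF price = 485733.16 + 661.68 + 7743.57 + 339.55 = 494477.96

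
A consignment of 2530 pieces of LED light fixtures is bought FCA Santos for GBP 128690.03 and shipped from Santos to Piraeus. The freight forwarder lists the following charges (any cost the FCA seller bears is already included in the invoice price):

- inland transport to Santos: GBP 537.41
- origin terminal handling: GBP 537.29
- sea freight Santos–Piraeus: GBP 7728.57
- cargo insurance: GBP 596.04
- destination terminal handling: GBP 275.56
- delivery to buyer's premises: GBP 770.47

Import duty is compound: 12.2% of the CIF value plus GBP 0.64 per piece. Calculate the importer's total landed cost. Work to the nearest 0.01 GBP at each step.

Total landed cost: GBP 156998.50

FCA: the seller delivers export-cleared goods to the carrier; the buyer bears costs from that point.
Already in the invoice (seller's account under FCA): inland to port — exclude.
CIF value = FCA price + origin terminal + freight + insurance = 128690.03 + 537.29 + 7728.57 + 596.04 = 137551.93
Ad valorem component: 137551.93 × 12.2% = 16781.34
Specific component: 2530 × 0.64 = 1619.20
Import duty = 16781.34 + 1619.20 = 18400.54
Buyer bears: origin terminal 537.29 + freight 7728.57 + insurance 596.04 + destination terminal 275.56 + delivery 770.47 + duty 18400.54 = 28308.47
Landed cost = invoice 128690.03 + 28308.47 = 156998.50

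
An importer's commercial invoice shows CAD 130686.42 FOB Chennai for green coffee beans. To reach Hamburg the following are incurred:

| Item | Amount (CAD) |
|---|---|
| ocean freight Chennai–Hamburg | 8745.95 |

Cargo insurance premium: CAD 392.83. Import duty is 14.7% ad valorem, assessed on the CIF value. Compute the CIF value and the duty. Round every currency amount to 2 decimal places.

CIF value: CAD 139825.20; import duty: CAD 20554.30

CIF = FOB price + freight + insurance
CIF = 130686.42 + 8745.95 + 392.83 = 139825.20
Import duty = 139825.20 × 14.7% = 20554.30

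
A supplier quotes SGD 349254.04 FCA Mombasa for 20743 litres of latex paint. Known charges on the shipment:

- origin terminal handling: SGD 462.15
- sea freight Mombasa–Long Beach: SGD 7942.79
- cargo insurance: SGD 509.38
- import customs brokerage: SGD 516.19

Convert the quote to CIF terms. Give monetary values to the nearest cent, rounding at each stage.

CIF price: SGD 358168.36

Not relevant to the conversion: brokerage — on the buyer under both terms; not part of either seller's price.
From FCA to CIF, the seller additionally bears: origin terminal, freight, insurance.
CIF price = 349254.04 + 462.15 + 7942.79 + 509.38 = 358168.36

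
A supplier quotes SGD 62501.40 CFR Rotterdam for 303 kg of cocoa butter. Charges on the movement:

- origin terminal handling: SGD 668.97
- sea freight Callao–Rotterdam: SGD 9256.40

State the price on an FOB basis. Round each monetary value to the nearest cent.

FOB price: SGD 53245.00

Not relevant to the conversion: origin terminal — on the seller under both CFR and FOB; already in the CFR price and stays in the FOB price.
From CFR to FOB, the seller no longer bears: freight.
FOB price = 62501.40 − 9256.40 = 53245.00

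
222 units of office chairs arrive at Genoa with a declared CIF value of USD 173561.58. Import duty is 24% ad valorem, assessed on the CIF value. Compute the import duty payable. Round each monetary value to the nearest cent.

Import duty: USD 41654.78

Import duty = 173561.58 × 24% = 41654.78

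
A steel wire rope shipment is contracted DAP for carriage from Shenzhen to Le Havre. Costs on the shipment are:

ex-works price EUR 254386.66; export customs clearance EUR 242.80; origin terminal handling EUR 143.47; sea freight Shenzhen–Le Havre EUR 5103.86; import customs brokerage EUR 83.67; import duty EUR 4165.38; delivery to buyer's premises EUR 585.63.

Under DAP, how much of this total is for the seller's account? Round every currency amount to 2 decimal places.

DAP: the seller bears all costs to the named destination except import duty and clearance.
Seller's account: goods 254386.66 + export clearance 242.80 + origin terminal 143.47 + freight 5103.86 + delivery 585.63 = 260462.42
Buyer's account: brokerage 83.67 + duty 4165.38 = 4249.05

Seller's account: EUR 260462.42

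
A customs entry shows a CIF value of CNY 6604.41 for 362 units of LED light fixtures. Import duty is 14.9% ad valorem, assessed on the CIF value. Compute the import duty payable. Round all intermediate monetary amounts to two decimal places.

Import duty: CNY 984.06

Import duty = 6604.41 × 14.9% = 984.06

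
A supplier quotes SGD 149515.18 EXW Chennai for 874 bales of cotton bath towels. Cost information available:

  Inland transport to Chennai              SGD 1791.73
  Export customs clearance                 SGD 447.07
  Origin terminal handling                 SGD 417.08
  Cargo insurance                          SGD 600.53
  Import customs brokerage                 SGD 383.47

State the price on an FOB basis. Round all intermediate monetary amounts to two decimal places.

Not relevant to the conversion: insurance, brokerage — on the buyer under both terms; not part of either seller's price.
From EXW to FOB, the seller additionally bears: inland to port, export clearance, origin terminal.
FOB price = 149515.18 + 1791.73 + 447.07 + 417.08 = 152171.06

FOB price: SGD 152171.06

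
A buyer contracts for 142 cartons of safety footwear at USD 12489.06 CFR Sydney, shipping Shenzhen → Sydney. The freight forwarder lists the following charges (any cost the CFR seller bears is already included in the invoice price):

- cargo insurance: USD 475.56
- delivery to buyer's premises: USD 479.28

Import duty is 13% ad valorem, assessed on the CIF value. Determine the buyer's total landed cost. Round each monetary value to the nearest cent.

CFR: the seller pays costs through ocean freight to the destination port, but not insurance.
CIF value = CFR price + insurance = 12489.06 + 475.56 = 12964.62
Import duty = 12964.62 × 13% = 1685.40
Buyer bears: insurance 475.56 + delivery 479.28 + duty 1685.40 = 2640.24
Landed cost = invoice 12489.06 + 2640.24 = 15129.30

Total landed cost: USD 15129.30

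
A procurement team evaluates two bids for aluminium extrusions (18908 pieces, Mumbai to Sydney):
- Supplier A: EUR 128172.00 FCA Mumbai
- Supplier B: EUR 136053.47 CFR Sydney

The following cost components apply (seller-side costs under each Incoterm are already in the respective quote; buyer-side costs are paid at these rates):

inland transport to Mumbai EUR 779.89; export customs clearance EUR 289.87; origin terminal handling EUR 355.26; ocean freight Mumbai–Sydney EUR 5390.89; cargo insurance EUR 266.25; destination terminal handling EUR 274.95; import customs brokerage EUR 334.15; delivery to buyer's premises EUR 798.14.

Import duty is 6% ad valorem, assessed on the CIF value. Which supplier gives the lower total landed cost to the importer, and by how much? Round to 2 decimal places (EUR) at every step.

Supplier A is cheaper by EUR 2263.44

Supplier A (FCA):
CIF value = FCA price + origin terminal + freight + insurance = 128172.00 + 355.26 + 5390.89 + 266.25 = 134184.40
Import duty = 134184.40 × 6% = 8051.06
Buyer bears (A): 355.26 + 5390.89 + 266.25 + 274.95 + 334.15 + 798.14 = 7419.64
Landed cost (A) = invoice 128172.00 + 7419.64 + duty 8051.06 = 143642.70
Supplier B (CFR):
CIF value = CFR price + insurance = 136053.47 + 266.25 = 136319.72
Import duty = 136319.72 × 6% = 8179.18
Buyer bears (B): 266.25 + 274.95 + 334.15 + 798.14 = 1673.49
Landed cost (B) = invoice 136053.47 + 1673.49 + duty 8179.18 = 145906.14
Difference = |143642.70 − 145906.14| = 2263.44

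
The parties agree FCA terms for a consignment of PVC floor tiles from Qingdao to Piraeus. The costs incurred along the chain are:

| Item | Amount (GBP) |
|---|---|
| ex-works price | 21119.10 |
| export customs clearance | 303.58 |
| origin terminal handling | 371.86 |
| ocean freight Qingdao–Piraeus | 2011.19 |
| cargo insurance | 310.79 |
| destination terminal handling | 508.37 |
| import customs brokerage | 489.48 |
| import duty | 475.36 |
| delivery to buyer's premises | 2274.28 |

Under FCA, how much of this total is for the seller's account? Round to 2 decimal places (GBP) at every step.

Seller's account: GBP 21422.68

FCA: the seller delivers export-cleared goods to the carrier; the buyer bears costs from that point.
Seller's account: goods 21119.10 + export clearance 303.58 = 21422.68
Buyer's account: origin terminal 371.86 + freight 2011.19 + insurance 310.79 + destination terminal 508.37 + brokerage 489.48 + duty 475.36 + delivery 2274.28 = 6441.33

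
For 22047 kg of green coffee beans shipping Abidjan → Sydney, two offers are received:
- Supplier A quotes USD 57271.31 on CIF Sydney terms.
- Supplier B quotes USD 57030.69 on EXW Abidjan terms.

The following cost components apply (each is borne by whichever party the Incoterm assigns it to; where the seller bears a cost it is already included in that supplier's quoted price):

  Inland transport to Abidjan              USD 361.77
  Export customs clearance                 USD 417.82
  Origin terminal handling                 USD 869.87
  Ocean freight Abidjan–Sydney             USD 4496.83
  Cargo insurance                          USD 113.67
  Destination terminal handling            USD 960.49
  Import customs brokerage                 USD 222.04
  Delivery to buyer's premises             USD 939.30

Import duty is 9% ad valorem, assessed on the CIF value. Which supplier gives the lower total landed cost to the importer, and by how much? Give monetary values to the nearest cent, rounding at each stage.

Supplier A is cheaper by USD 6561.08

Supplier A (CIF):
The CIF price already equals the CIF value: 57271.31
Import duty = 57271.31 × 9% = 5154.42
Buyer bears (A): 960.49 + 222.04 + 939.30 = 2121.83
Landed cost (A) = invoice 57271.31 + 2121.83 + duty 5154.42 = 64547.56
Supplier B (EXW):
CIF value = EXW price + inland to port + export clearance + origin terminal + freight + insurance = 57030.69 + 361.77 + 417.82 + 869.87 + 4496.83 + 113.67 = 63290.65
Import duty = 63290.65 × 9% = 5696.16
Buyer bears (B): 361.77 + 417.82 + 869.87 + 4496.83 + 113.67 + 960.49 + 222.04 + 939.30 = 8381.79
Landed cost (B) = invoice 57030.69 + 8381.79 + duty 5696.16 = 71108.64
Difference = |64547.56 − 71108.64| = 6561.08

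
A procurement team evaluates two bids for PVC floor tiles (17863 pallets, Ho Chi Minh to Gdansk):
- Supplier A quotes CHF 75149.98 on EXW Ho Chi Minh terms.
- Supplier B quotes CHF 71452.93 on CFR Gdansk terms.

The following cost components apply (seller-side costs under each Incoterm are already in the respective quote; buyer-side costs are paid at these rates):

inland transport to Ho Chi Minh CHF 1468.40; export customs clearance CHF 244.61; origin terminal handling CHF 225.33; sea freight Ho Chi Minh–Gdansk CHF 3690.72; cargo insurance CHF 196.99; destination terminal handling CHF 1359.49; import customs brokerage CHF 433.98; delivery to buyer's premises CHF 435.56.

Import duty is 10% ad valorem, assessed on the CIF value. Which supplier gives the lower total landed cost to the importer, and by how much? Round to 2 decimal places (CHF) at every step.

Supplier B is cheaper by CHF 10258.72

Supplier A (EXW):
CIF value = EXW price + inland to port + export clearance + origin terminal + freight + insurance = 75149.98 + 1468.40 + 244.61 + 225.33 + 3690.72 + 196.99 = 80976.03
Import duty = 80976.03 × 10% = 8097.60
Buyer bears (A): 1468.40 + 244.61 + 225.33 + 3690.72 + 196.99 + 1359.49 + 433.98 + 435.56 = 8055.08
Landed cost (A) = invoice 75149.98 + 8055.08 + duty 8097.60 = 91302.66
Supplier B (CFR):
CIF value = CFR price + insurance = 71452.93 + 196.99 = 71649.92
Import duty = 71649.92 × 10% = 7164.99
Buyer bears (B): 196.99 + 1359.49 + 433.98 + 435.56 = 2426.02
Landed cost (B) = invoice 71452.93 + 2426.02 + duty 7164.99 = 81043.94
Difference = |91302.66 − 81043.94| = 10258.72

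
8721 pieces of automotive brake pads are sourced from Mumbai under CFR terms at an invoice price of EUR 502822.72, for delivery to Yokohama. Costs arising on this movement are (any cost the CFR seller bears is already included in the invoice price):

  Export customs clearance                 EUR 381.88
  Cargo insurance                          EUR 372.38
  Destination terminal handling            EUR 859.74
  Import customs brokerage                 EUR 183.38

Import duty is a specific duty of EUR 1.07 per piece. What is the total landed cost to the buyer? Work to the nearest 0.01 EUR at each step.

Total landed cost: EUR 513569.69

CFR: the seller pays costs through ocean freight to the destination port, but not insurance.
Already in the invoice (seller's account under CFR): export clearance — exclude.
CIF value = CFR price + insurance = 502822.72 + 372.38 = 503195.10
Import duty = 8721 × 1.07 = 9331.47
Buyer bears: insurance 372.38 + destination terminal 859.74 + brokerage 183.38 + duty 9331.47 = 10746.97
Landed cost = invoice 502822.72 + 10746.97 = 513569.69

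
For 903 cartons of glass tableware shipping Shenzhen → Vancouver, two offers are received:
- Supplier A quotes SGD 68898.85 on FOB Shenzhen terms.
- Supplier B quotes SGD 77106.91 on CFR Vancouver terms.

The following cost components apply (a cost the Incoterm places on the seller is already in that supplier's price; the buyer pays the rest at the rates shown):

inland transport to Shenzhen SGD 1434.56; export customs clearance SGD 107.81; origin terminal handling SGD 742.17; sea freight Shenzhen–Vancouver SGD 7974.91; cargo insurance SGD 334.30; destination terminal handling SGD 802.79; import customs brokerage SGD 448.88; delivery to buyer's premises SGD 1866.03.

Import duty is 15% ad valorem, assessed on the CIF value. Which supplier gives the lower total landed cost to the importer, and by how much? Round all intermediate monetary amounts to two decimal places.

Supplier A is cheaper by SGD 268.12

Supplier A (FOB):
CIF value = FOB price + freight + insurance = 68898.85 + 7974.91 + 334.30 = 77208.06
Import duty = 77208.06 × 15% = 11581.21
Buyer bears (A): 7974.91 + 334.30 + 802.79 + 448.88 + 1866.03 = 11426.91
Landed cost (A) = invoice 68898.85 + 11426.91 + duty 11581.21 = 91906.97
Supplier B (CFR):
CIF value = CFR price + insurance = 77106.91 + 334.30 = 77441.21
Import duty = 77441.21 × 15% = 11616.18
Buyer bears (B): 334.30 + 802.79 + 448.88 + 1866.03 = 3452.00
Landed cost (B) = invoice 77106.91 + 3452.00 + duty 11616.18 = 92175.09
Difference = |91906.97 − 92175.09| = 268.12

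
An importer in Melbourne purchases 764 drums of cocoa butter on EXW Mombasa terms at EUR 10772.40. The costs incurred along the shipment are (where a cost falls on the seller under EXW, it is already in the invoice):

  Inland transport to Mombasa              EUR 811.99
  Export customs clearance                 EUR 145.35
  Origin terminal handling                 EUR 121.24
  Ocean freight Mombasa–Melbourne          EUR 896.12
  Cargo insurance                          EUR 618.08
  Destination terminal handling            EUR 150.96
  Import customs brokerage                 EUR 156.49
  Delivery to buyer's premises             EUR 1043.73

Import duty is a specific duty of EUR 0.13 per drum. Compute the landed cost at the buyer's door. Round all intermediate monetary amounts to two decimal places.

Total landed cost: EUR 14815.68

EXW: the seller makes goods available at their premises; the buyer bears all onward costs.
CIF value = EXW price + inland to port + export clearance + origin terminal + freight + insurance = 10772.40 + 811.99 + 145.35 + 121.24 + 896.12 + 618.08 = 13365.18
Import duty = 764 × 0.13 = 99.32
Buyer bears: inland to port 811.99 + export clearance 145.35 + origin terminal 121.24 + freight 896.12 + insurance 618.08 + destination terminal 150.96 + brokerage 156.49 + delivery 1043.73 + duty 99.32 = 4043.28
Landed cost = invoice 10772.40 + 4043.28 = 14815.68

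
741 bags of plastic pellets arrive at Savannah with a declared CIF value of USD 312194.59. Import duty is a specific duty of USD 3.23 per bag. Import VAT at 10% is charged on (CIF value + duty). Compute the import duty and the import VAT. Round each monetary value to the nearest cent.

Import duty = 741 × 3.23 = 2393.43
VAT base = CIF + duty = 312194.59 + 2393.43 = 314588.02
Import VAT = 314588.02 × 10% = 31458.80

Import duty: USD 2393.43; import VAT: USD 31458.80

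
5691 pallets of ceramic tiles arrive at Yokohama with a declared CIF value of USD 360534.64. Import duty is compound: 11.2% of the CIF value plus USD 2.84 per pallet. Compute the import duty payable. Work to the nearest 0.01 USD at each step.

Ad valorem component: 360534.64 × 11.2% = 40379.88
Specific component: 5691 × 2.84 = 16162.44
Import duty = 40379.88 + 16162.44 = 56542.32

Import duty: USD 56542.32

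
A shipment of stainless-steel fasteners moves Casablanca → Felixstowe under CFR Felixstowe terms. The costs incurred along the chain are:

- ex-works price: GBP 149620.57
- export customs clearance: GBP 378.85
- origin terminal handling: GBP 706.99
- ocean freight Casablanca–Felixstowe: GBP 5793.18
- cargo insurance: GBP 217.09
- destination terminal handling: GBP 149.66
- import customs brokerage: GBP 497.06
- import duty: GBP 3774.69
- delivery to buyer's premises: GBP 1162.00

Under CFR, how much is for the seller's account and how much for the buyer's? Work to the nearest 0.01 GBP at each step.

Seller: GBP 156499.59; buyer: GBP 5800.50

CFR: the seller pays costs through ocean freight to the destination port, but not insurance.
Seller's account: goods 149620.57 + export clearance 378.85 + origin terminal 706.99 + freight 5793.18 = 156499.59
Buyer's account: insurance 217.09 + destination terminal 149.66 + brokerage 497.06 + duty 3774.69 + delivery 1162.00 = 5800.50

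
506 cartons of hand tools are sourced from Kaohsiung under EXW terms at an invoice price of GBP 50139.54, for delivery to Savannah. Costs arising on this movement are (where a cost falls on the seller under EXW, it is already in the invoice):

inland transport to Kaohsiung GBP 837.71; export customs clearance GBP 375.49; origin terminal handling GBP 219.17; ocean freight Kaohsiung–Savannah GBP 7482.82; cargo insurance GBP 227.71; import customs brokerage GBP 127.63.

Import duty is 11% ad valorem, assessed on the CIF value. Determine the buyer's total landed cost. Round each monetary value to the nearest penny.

EXW: the seller makes goods available at their premises; the buyer bears all onward costs.
CIF value = EXW price + inland to port + export clearance + origin terminal + freight + insurance = 50139.54 + 837.71 + 375.49 + 219.17 + 7482.82 + 227.71 = 59282.44
Import duty = 59282.44 × 11% = 6521.07
Buyer bears: inland to port 837.71 + export clearance 375.49 + origin terminal 219.17 + freight 7482.82 + insurance 227.71 + brokerage 127.63 + duty 6521.07 = 15791.60
Landed cost = invoice 50139.54 + 15791.60 = 65931.14

Total landed cost: GBP 65931.14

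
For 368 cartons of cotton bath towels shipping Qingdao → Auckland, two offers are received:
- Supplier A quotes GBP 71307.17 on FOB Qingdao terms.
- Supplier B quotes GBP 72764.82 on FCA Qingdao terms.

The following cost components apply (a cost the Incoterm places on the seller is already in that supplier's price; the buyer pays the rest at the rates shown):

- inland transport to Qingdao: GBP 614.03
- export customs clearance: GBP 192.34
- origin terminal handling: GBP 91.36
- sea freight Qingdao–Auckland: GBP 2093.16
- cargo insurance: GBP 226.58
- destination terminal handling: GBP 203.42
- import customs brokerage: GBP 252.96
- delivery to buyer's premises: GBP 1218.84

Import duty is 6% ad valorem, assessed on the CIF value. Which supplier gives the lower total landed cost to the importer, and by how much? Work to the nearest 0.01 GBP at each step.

Supplier A (FOB):
CIF value = FOB price + freight + insurance = 71307.17 + 2093.16 + 226.58 = 73626.91
Import duty = 73626.91 × 6% = 4417.61
Buyer bears (A): 2093.16 + 226.58 + 203.42 + 252.96 + 1218.84 = 3994.96
Landed cost (A) = invoice 71307.17 + 3994.96 + duty 4417.61 = 79719.74
Supplier B (FCA):
CIF value = FCA price + origin terminal + freight + insurance = 72764.82 + 91.36 + 2093.16 + 226.58 = 75175.92
Import duty = 75175.92 × 6% = 4510.56
Buyer bears (B): 91.36 + 2093.16 + 226.58 + 203.42 + 252.96 + 1218.84 = 4086.32
Landed cost (B) = invoice 72764.82 + 4086.32 + duty 4510.56 = 81361.70
Difference = |79719.74 − 81361.70| = 1641.96

Supplier A is cheaper by GBP 1641.96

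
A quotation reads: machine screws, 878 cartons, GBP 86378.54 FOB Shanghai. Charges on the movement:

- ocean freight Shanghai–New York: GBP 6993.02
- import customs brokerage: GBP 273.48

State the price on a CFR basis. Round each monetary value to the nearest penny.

Not relevant to the conversion: brokerage — on the buyer under both terms; not part of either seller's price.
From FOB to CFR, the seller additionally bears: freight.
CFR price = 86378.54 + 6993.02 = 93371.56

CFR price: GBP 93371.56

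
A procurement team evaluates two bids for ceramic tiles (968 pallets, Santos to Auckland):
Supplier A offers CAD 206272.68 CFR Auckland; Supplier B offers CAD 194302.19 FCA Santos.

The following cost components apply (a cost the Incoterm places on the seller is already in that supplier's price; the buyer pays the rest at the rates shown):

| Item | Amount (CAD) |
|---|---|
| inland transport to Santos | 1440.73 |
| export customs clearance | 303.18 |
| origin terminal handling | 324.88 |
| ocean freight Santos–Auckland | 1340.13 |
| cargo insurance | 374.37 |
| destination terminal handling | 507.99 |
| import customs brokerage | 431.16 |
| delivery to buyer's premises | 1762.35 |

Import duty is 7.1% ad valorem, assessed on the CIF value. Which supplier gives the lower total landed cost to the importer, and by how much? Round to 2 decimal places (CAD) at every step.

Supplier A (CFR):
CIF value = CFR price + insurance = 206272.68 + 374.37 = 206647.05
Import duty = 206647.05 × 7.1% = 14671.94
Buyer bears (A): 374.37 + 507.99 + 431.16 + 1762.35 = 3075.87
Landed cost (A) = invoice 206272.68 + 3075.87 + duty 14671.94 = 224020.49
Supplier B (FCA):
CIF value = FCA price + origin terminal + freight + insurance = 194302.19 + 324.88 + 1340.13 + 374.37 = 196341.57
Import duty = 196341.57 × 7.1% = 13940.25
Buyer bears (B): 324.88 + 1340.13 + 374.37 + 507.99 + 431.16 + 1762.35 = 4740.88
Landed cost (B) = invoice 194302.19 + 4740.88 + duty 13940.25 = 212983.32
Difference = |224020.49 − 212983.32| = 11037.17

Supplier B is cheaper by CAD 11037.17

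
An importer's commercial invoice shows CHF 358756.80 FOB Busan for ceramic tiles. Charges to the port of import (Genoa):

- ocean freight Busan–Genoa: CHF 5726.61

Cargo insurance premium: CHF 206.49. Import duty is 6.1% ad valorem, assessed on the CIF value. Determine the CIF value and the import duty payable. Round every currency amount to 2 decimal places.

CIF value: CHF 364689.90; import duty: CHF 22246.08

CIF = FOB price + freight + insurance
CIF = 358756.80 + 5726.61 + 206.49 = 364689.90
Import duty = 364689.90 × 6.1% = 22246.08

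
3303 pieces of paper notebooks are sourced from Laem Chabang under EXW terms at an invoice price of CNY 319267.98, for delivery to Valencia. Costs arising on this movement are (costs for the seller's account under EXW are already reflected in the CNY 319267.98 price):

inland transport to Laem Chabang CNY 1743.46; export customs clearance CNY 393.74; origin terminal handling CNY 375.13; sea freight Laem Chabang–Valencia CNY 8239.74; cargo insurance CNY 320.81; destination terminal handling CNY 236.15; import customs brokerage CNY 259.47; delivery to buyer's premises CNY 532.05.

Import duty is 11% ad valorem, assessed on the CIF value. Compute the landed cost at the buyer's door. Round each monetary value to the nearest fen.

Total landed cost: CNY 367706.02

EXW: the seller makes goods available at their premises; the buyer bears all onward costs.
CIF value = EXW price + inland to port + export clearance + origin terminal + freight + insurance = 319267.98 + 1743.46 + 393.74 + 375.13 + 8239.74 + 320.81 = 330340.86
Import duty = 330340.86 × 11% = 36337.49
Buyer bears: inland to port 1743.46 + export clearance 393.74 + origin terminal 375.13 + freight 8239.74 + insurance 320.81 + destination terminal 236.15 + brokerage 259.47 + delivery 532.05 + duty 36337.49 = 48438.04
Landed cost = invoice 319267.98 + 48438.04 = 367706.02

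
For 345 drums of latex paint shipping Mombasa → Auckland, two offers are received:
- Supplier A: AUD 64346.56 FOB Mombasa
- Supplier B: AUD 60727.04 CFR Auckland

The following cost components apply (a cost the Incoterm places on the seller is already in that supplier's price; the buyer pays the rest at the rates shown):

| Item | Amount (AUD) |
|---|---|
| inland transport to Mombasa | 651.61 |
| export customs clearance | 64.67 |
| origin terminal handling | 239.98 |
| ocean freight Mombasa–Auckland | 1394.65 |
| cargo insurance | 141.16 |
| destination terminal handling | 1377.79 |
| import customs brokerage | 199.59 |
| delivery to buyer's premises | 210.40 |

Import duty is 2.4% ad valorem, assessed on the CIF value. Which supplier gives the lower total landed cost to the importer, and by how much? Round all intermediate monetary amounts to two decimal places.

Supplier B is cheaper by AUD 5134.51

Supplier A (FOB):
CIF value = FOB price + freight + insurance = 64346.56 + 1394.65 + 141.16 = 65882.37
Import duty = 65882.37 × 2.4% = 1581.18
Buyer bears (A): 1394.65 + 141.16 + 1377.79 + 199.59 + 210.40 = 3323.59
Landed cost (A) = invoice 64346.56 + 3323.59 + duty 1581.18 = 69251.33
Supplier B (CFR):
CIF value = CFR price + insurance = 60727.04 + 141.16 = 60868.20
Import duty = 60868.20 × 2.4% = 1460.84
Buyer bears (B): 141.16 + 1377.79 + 199.59 + 210.40 = 1928.94
Landed cost (B) = invoice 60727.04 + 1928.94 + duty 1460.84 = 64116.82
Difference = |69251.33 − 64116.82| = 5134.51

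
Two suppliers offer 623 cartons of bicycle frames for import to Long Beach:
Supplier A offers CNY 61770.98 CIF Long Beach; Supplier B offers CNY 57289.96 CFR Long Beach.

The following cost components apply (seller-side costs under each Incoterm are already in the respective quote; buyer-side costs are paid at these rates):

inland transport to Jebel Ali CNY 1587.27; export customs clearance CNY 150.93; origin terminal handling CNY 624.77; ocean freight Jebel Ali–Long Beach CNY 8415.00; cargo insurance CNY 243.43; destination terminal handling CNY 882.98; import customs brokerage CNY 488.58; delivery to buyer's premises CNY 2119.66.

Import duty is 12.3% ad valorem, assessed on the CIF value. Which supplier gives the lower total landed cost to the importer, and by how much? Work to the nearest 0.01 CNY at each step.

Supplier B is cheaper by CNY 4758.81

Supplier A (CIF):
The CIF price already equals the CIF value: 61770.98
Import duty = 61770.98 × 12.3% = 7597.83
Buyer bears (A): 882.98 + 488.58 + 2119.66 = 3491.22
Landed cost (A) = invoice 61770.98 + 3491.22 + duty 7597.83 = 72860.03
Supplier B (CFR):
CIF value = CFR price + insurance = 57289.96 + 243.43 = 57533.39
Import duty = 57533.39 × 12.3% = 7076.61
Buyer bears (B): 243.43 + 882.98 + 488.58 + 2119.66 = 3734.65
Landed cost (B) = invoice 57289.96 + 3734.65 + duty 7076.61 = 68101.22
Difference = |72860.03 − 68101.22| = 4758.81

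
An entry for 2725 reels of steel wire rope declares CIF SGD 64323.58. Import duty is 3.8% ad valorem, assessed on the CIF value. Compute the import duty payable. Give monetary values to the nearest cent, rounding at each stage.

Import duty: SGD 2444.30

Import duty = 64323.58 × 3.8% = 2444.30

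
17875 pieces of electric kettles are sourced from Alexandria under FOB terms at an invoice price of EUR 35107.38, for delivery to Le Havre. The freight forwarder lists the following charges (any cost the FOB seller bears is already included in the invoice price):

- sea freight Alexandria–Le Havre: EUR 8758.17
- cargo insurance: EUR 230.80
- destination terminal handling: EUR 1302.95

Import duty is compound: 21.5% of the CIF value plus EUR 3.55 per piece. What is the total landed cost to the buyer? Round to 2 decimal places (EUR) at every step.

Total landed cost: EUR 118336.27

FOB: the seller bears costs until goods are on board at the origin port; the buyer bears freight, insurance and all costs thereafter.
CIF value = FOB price + freight + insurance = 35107.38 + 8758.17 + 230.80 = 44096.35
Ad valorem component: 44096.35 × 21.5% = 9480.72
Specific component: 17875 × 3.55 = 63456.25
Import duty = 9480.72 + 63456.25 = 72936.97
Buyer bears: freight 8758.17 + insurance 230.80 + destination terminal 1302.95 + duty 72936.97 = 83228.89
Landed cost = invoice 35107.38 + 83228.89 = 118336.27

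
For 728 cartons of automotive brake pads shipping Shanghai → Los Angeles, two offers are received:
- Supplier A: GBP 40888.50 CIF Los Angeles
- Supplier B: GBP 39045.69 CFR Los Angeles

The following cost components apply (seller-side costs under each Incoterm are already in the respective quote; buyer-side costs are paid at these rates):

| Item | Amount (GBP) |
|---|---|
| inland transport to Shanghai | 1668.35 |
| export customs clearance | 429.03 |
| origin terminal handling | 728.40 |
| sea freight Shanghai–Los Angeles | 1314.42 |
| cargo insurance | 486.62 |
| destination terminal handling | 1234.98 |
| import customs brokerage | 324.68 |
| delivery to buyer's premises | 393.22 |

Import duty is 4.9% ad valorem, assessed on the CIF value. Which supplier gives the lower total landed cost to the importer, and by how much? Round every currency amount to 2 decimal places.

Supplier A (CIF):
The CIF price already equals the CIF value: 40888.50
Import duty = 40888.50 × 4.9% = 2003.54
Buyer bears (A): 1234.98 + 324.68 + 393.22 = 1952.88
Landed cost (A) = invoice 40888.50 + 1952.88 + duty 2003.54 = 44844.92
Supplier B (CFR):
CIF value = CFR price + insurance = 39045.69 + 486.62 = 39532.31
Import duty = 39532.31 × 4.9% = 1937.08
Buyer bears (B): 486.62 + 1234.98 + 324.68 + 393.22 = 2439.50
Landed cost (B) = invoice 39045.69 + 2439.50 + duty 1937.08 = 43422.27
Difference = |44844.92 − 43422.27| = 1422.65

Supplier B is cheaper by GBP 1422.65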